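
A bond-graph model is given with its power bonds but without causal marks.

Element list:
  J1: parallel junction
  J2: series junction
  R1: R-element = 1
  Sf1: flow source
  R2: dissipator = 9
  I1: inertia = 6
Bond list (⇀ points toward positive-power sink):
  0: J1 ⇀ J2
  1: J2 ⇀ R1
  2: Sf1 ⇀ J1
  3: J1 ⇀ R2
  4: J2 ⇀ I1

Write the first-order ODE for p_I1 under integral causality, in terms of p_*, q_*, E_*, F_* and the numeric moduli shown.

b2 stroke at Sf1  (source Sf1 imposes f)
b4 stroke at I1  (I1: I, integral causality)
b0 stroke at J2  (J2 flow already set via bond 4)
b1 stroke at J2  (common-f at J2 fixed by 4)
b3 stroke at J1  (only one effort-in slot at J1)

dp_I1/dt = 9*F_Sf1 - 5*p_I1/3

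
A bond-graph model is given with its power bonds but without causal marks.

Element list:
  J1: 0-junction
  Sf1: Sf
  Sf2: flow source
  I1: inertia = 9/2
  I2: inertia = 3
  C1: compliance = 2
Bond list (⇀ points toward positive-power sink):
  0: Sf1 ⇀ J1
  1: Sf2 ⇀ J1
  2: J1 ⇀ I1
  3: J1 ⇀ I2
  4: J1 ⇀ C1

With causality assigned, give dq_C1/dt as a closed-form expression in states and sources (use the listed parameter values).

#0 stroke→Sf1  (source Sf1 imposes f)
#1 stroke→Sf2  (Sf2: flow source, stroke at near end)
#2 stroke→I1  (I1: I, integral causality)
#3 stroke→I2  (prefer integral on I2)
#4 stroke→J1  (J1 needs exactly one e-in)

dq_C1/dt = F_Sf1 + F_Sf2 - 2*p_I1/9 - p_I2/3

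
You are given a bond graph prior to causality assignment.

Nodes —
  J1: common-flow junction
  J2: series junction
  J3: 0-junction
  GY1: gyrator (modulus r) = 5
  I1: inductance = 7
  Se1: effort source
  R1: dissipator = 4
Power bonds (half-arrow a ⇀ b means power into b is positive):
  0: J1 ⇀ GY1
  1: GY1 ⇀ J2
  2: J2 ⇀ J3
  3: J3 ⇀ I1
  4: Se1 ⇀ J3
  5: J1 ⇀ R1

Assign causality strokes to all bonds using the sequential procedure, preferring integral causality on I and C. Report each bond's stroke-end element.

#0 stroke→GY1
#1 stroke→GY1
#2 stroke→J2
#3 stroke→I1
#4 stroke→J3
#5 stroke→J1

#4 stroke→J3  (Se1 (Se) sets effort on bond)
#2 stroke→J2  (J3 effort already set via bond 4)
#3 stroke→I1  (0-jn J3 has e-setter on 4)
#1 stroke→GY1  (J2 needs exactly one f-in)
#0 stroke→GY1  (GY1: gyrator matches bond 1)
#5 stroke→J1  (common-f at J1 fixed by 0)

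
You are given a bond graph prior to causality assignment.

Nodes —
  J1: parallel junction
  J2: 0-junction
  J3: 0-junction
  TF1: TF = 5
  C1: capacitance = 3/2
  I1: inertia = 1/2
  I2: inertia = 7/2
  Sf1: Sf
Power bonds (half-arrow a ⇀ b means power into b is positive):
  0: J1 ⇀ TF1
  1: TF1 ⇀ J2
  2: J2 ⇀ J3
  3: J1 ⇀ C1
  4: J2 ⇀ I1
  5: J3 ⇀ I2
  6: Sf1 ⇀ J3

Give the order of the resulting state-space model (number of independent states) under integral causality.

3  (C1, I1, I2 all integral)

b6 stroke→Sf1  (Sf1: flow source, stroke at near end)
b3 stroke→J1  (prefer integral on C1)
b0 stroke→TF1  (J1 effort already set via bond 3)
b1 stroke→J2  (TF1 one-in-one-out from 0)
b2 stroke→J3  (0-jn J2 has e-setter on 1)
b4 stroke→I1  (J2 effort already set via bond 1)
b5 stroke→I2  (0-jn J3 has e-setter on 2)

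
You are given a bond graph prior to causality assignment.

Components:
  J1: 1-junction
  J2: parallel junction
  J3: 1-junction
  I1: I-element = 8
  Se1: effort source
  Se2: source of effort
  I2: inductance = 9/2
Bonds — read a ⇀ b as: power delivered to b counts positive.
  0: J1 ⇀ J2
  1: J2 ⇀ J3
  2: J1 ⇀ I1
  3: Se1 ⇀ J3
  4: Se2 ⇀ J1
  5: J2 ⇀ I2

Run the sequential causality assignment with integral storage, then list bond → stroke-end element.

#3 stroke at J3  (Se1 fixes effort; stroke away)
#4 stroke at J1  (Se2 (Se) sets effort on bond)
#1 stroke at J2  (J3: last free bond brings flow in)
#0 stroke at J1  (J2 effort already set via bond 1)
#5 stroke at I2  (J2: bond 1 brought effort, rest push out)
#2 stroke at I1  (closing 1-jn rule on J1)

#0 stroke→J1
#1 stroke→J2
#2 stroke→I1
#3 stroke→J3
#4 stroke→J1
#5 stroke→I2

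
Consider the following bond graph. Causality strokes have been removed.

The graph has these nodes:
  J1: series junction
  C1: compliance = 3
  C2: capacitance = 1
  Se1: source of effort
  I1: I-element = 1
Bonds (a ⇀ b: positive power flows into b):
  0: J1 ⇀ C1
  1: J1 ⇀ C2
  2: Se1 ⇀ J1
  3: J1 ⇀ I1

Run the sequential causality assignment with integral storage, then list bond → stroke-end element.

β0 |J1
β1 |J1
β2 |J1
β3 |I1

#2 →J1  (source Se1 imposes e)
#0 →J1  (C1 outputs effort q/C1)
#1 →J1  (C2 outputs effort q/C2)
#3 →I1  (only one flow-in slot at J1)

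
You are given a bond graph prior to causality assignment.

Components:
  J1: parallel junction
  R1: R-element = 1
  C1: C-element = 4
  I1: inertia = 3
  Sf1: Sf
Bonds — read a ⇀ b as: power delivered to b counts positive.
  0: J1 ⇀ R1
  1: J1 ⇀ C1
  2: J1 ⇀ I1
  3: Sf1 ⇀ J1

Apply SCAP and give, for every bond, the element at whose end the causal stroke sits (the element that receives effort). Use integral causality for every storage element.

#0 →R1
#1 →J1
#2 →I1
#3 →Sf1

β3 →Sf1  (source Sf1 imposes f)
β1 →J1  (C1 outputs effort q/C1)
β0 →R1  (common-e at J1 fixed by 1)
β2 →I1  (common-e at J1 fixed by 1)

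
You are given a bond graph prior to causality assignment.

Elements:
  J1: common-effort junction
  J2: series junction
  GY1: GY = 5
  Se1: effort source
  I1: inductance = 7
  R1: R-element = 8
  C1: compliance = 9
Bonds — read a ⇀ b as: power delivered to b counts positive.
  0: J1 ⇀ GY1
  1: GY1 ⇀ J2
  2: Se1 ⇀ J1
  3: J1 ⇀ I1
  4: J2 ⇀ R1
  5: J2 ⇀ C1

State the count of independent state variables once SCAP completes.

β2 stroke→J1  (source Se1 imposes e)
β0 stroke→GY1  (0-jn J1 has e-setter on 2)
β3 stroke→I1  (common-e at J1 fixed by 2)
β1 stroke→GY1  (through GY1, causality inverts; strokes same side of GY1)
β4 stroke→J2  (J2: bond 1 brought flow, rest push out)
β5 stroke→J2  (1-jn J2 has f-setter on 1)

2  (C1, I1 all integral)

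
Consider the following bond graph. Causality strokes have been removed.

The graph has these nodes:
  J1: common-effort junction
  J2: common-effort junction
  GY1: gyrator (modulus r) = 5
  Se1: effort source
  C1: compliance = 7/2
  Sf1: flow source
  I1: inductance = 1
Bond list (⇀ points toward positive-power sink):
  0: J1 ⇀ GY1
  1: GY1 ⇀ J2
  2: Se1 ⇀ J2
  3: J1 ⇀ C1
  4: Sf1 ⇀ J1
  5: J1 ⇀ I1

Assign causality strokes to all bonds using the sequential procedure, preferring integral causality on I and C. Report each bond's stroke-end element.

#2 |J2  (Se1 (Se) sets effort on bond)
#4 |Sf1  (source Sf1 imposes f)
#1 |GY1  (J2 effort already set via bond 2)
#0 |GY1  (through GY1, causality inverts; strokes same side of GY1)
#3 |J1  (prefer integral on C1)
#5 |I1  (J1: bond 3 brought effort, rest push out)

b0 stroke→GY1
b1 stroke→GY1
b2 stroke→J2
b3 stroke→J1
b4 stroke→Sf1
b5 stroke→I1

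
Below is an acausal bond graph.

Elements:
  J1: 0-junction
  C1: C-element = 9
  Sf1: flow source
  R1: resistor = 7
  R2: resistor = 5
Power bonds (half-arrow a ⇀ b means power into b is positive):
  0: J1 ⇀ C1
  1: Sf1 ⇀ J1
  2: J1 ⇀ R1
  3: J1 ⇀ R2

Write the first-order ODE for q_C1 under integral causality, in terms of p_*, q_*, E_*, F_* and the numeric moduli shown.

bond 1 |Sf1  (Sf1 (Sf) sets flow on bond)
bond 0 |J1  (C1 outputs effort q/C1)
bond 2 |R1  (J1 effort already set via bond 0)
bond 3 |R2  (0-jn J1 has e-setter on 0)

dq_C1/dt = F_Sf1 - 4*q_C1/105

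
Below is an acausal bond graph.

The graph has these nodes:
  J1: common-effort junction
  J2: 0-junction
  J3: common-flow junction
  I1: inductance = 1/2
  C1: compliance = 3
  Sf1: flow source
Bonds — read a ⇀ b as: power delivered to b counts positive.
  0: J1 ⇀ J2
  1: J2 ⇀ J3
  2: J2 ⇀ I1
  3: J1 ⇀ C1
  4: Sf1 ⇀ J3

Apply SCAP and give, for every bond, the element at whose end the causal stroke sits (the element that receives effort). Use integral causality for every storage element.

β0 |J2
β1 |J3
β2 |I1
β3 |J1
β4 |Sf1

bond 4 |Sf1  (Sf1 (Sf) sets flow on bond)
bond 1 |J3  (J3 flow already set via bond 4)
bond 2 |I1  (prefer integral on I1)
bond 0 |J2  (closing 0-jn rule on J2)
bond 3 |J1  (J1 needs exactly one e-in)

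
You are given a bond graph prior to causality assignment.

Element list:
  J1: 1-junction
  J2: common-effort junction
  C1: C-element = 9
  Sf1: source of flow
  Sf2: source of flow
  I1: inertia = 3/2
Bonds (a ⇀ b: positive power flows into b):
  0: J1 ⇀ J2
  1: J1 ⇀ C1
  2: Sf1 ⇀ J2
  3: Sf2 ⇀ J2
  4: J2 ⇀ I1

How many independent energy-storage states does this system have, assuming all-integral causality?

bond 2 stroke→Sf1  (Sf1: flow source, stroke at near end)
bond 3 stroke→Sf2  (Sf2 fixes flow; stroke at Sf2)
bond 1 stroke→J1  (prefer integral on C1)
bond 0 stroke→J2  (J1: last free bond brings flow in)
bond 4 stroke→I1  (0-jn J2 has e-setter on 0)

2  (C1, I1 all integral)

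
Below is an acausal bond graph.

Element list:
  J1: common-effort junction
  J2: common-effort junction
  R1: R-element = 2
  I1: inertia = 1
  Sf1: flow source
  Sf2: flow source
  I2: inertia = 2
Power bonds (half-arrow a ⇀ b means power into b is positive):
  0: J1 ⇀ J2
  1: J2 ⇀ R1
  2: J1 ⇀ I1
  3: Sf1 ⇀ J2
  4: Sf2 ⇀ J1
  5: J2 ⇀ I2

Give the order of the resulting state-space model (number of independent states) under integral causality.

β3 stroke at Sf1  (Sf1: flow source, stroke at near end)
β4 stroke at Sf2  (Sf2 fixes flow; stroke at Sf2)
β2 stroke at I1  (I1 outputs flow p/I1)
β0 stroke at J1  (closing 0-jn rule on J1)
β5 stroke at I2  (prefer integral on I2)
β1 stroke at J2  (J2 needs exactly one e-in)

2  (I1, I2 all integral)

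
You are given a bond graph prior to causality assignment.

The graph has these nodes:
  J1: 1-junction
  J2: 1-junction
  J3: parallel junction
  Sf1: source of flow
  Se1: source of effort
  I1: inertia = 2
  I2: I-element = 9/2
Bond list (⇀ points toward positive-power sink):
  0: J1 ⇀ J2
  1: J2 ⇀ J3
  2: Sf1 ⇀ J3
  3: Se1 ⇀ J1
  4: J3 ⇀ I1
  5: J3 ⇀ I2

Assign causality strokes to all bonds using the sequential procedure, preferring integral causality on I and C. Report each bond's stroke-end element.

b0 stroke at J2
b1 stroke at J3
b2 stroke at Sf1
b3 stroke at J1
b4 stroke at I1
b5 stroke at I2

#2 |Sf1  (Sf1 fixes flow; stroke at Sf1)
#3 |J1  (source Se1 imposes e)
#0 |J2  (J1: last free bond brings flow in)
#1 |J3  (J2: last free bond brings flow in)
#4 |I1  (common-e at J3 fixed by 1)
#5 |I2  (0-jn J3 has e-setter on 1)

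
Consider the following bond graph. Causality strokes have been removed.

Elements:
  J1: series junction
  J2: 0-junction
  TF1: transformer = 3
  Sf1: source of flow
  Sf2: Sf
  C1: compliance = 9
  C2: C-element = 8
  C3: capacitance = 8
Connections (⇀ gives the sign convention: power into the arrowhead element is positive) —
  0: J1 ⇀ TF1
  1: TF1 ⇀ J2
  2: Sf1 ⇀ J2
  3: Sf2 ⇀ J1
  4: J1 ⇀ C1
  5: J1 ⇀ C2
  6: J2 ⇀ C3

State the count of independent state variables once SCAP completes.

3  (C1, C2, C3 all integral)

b2 stroke at Sf1  (Sf1 (Sf) sets flow on bond)
b3 stroke at Sf2  (Sf2: flow source, stroke at near end)
b0 stroke at J1  (J1 flow already set via bond 3)
b4 stroke at J1  (J1 flow already set via bond 3)
b5 stroke at J1  (1-jn J1 has f-setter on 3)
b1 stroke at TF1  (TF1: transformer flips bond 0)
b6 stroke at J2  (J2: last free bond brings effort in)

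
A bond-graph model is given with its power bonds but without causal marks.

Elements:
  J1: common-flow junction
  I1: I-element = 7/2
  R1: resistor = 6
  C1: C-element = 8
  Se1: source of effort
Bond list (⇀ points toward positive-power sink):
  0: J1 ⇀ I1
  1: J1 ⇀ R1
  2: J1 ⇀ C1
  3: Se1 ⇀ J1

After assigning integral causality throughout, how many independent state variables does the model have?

2  (C1, I1 all integral)

#3 |J1  (Se1 fixes effort; stroke away)
#0 |I1  (prefer integral on I1)
#1 |J1  (J1: bond 0 brought flow, rest push out)
#2 |J1  (J1 flow already set via bond 0)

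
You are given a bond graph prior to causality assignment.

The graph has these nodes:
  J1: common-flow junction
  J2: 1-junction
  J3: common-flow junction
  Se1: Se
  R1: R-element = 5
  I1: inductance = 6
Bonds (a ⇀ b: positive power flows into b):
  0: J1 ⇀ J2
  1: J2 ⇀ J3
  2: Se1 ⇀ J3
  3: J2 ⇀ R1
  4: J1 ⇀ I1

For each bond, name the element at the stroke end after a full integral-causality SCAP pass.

bond 2 →J3  (Se1: effort source, stroke at far end)
bond 1 →J2  (only one flow-in slot at J3)
bond 4 →I1  (I1 outputs flow p/I1)
bond 0 →J1  (1-jn J1 has f-setter on 4)
bond 3 →J2  (J2: bond 0 brought flow, rest push out)

#0 stroke→J1
#1 stroke→J2
#2 stroke→J3
#3 stroke→J2
#4 stroke→I1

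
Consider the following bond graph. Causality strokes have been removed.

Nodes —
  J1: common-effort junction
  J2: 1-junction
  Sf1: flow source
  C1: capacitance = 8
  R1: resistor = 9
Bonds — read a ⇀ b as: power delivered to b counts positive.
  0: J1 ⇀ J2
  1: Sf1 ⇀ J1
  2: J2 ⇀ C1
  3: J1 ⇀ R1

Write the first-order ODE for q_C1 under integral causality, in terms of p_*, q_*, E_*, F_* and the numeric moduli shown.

β1 stroke at Sf1  (Sf1: flow source, stroke at near end)
β2 stroke at J2  (C1 integral (e out))
β0 stroke at J1  (J2 needs exactly one f-in)
β3 stroke at R1  (0-jn J1 has e-setter on 0)

dq_C1/dt = F_Sf1 - q_C1/72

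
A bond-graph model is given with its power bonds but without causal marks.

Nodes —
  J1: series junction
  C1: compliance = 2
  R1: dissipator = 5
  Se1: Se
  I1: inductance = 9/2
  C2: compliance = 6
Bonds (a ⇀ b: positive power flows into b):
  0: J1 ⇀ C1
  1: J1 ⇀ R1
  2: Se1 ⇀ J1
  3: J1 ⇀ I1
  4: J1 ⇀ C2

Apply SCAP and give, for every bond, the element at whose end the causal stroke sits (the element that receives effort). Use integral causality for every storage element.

#2 →J1  (source Se1 imposes e)
#0 →J1  (prefer integral on C1)
#3 →I1  (prefer integral on I1)
#1 →J1  (common-f at J1 fixed by 3)
#4 →J1  (J1: bond 3 brought flow, rest push out)

β0 stroke at J1
β1 stroke at J1
β2 stroke at J1
β3 stroke at I1
β4 stroke at J1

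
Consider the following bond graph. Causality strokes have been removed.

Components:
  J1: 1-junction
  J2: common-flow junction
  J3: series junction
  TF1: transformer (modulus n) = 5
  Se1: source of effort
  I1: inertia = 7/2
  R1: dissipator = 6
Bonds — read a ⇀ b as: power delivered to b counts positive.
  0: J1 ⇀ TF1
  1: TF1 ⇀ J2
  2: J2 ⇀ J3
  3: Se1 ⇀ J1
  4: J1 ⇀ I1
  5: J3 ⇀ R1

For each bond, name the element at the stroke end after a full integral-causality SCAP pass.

#3 stroke→J1  (source Se1 imposes e)
#4 stroke→I1  (I1: I, integral causality)
#0 stroke→J1  (1-jn J1 has f-setter on 4)
#1 stroke→TF1  (TF TF1: opposite of bond 0)
#2 stroke→J2  (common-f at J2 fixed by 1)
#5 stroke→J3  (1-jn J3 has f-setter on 2)

#0 stroke→J1
#1 stroke→TF1
#2 stroke→J2
#3 stroke→J1
#4 stroke→I1
#5 stroke→J3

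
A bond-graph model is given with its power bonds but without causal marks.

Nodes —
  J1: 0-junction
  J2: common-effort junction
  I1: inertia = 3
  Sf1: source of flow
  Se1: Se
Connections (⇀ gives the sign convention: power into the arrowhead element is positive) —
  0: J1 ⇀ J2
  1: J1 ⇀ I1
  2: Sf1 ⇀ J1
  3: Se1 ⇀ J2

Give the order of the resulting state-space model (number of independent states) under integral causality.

1  (I1 all integral)

β2 |Sf1  (Sf1 fixes flow; stroke at Sf1)
β3 |J2  (Se1 (Se) sets effort on bond)
β0 |J1  (common-e at J2 fixed by 3)
β1 |I1  (0-jn J1 has e-setter on 0)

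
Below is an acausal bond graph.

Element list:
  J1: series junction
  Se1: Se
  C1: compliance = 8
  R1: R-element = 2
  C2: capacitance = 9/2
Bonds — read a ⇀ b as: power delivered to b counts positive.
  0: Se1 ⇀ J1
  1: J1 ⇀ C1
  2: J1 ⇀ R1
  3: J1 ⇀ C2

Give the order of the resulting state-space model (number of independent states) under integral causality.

2  (C1, C2 all integral)

#0 →J1  (Se1 (Se) sets effort on bond)
#1 →J1  (C1: C, integral causality)
#3 →J1  (prefer integral on C2)
#2 →R1  (J1 needs exactly one f-in)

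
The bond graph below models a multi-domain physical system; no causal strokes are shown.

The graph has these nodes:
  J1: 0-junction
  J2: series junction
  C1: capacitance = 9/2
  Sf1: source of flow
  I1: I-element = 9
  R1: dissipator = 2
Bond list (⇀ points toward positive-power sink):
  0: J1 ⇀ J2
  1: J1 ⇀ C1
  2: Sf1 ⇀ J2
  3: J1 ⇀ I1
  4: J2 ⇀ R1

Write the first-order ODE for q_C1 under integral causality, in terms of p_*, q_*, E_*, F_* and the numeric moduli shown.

dq_C1/dt = -F_Sf1 - p_I1/9

b2 →Sf1  (Sf1: flow source, stroke at near end)
b0 →J2  (J2 flow already set via bond 2)
b4 →J2  (J2 flow already set via bond 2)
b1 →J1  (prefer integral on C1)
b3 →I1  (common-e at J1 fixed by 1)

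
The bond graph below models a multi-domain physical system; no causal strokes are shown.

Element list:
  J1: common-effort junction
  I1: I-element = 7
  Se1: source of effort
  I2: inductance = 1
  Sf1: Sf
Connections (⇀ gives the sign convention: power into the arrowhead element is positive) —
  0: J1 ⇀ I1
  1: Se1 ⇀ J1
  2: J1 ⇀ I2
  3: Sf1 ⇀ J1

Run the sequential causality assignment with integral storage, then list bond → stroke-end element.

bond 0 |I1
bond 1 |J1
bond 2 |I2
bond 3 |Sf1

#1 stroke→J1  (Se1 fixes effort; stroke away)
#3 stroke→Sf1  (Sf1 (Sf) sets flow on bond)
#0 stroke→I1  (common-e at J1 fixed by 1)
#2 stroke→I2  (J1 effort already set via bond 1)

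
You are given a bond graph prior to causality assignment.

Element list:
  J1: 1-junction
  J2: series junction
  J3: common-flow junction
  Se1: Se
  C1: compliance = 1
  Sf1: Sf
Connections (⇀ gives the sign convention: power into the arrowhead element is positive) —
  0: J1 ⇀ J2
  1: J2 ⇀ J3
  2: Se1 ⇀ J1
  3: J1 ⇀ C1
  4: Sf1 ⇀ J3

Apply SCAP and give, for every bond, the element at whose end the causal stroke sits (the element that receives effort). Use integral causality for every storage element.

#0 stroke at J2
#1 stroke at J3
#2 stroke at J1
#3 stroke at J1
#4 stroke at Sf1

b2 stroke at J1  (source Se1 imposes e)
b4 stroke at Sf1  (Sf1 (Sf) sets flow on bond)
b1 stroke at J3  (common-f at J3 fixed by 4)
b0 stroke at J2  (J2 flow already set via bond 1)
b3 stroke at J1  (1-jn J1 has f-setter on 0)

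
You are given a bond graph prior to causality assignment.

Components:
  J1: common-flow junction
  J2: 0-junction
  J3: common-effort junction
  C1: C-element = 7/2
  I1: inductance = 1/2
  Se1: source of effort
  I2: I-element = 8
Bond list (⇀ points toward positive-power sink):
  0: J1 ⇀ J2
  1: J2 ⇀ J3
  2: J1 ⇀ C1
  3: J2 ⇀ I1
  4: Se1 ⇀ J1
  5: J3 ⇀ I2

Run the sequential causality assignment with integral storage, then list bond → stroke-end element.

β0 |J2
β1 |J3
β2 |J1
β3 |I1
β4 |J1
β5 |I2

b4 stroke→J1  (source Se1 imposes e)
b2 stroke→J1  (C1 integral (e out))
b0 stroke→J2  (closing 1-jn rule on J1)
b1 stroke→J3  (0-jn J2 has e-setter on 0)
b3 stroke→I1  (common-e at J2 fixed by 0)
b5 stroke→I2  (J3 effort already set via bond 1)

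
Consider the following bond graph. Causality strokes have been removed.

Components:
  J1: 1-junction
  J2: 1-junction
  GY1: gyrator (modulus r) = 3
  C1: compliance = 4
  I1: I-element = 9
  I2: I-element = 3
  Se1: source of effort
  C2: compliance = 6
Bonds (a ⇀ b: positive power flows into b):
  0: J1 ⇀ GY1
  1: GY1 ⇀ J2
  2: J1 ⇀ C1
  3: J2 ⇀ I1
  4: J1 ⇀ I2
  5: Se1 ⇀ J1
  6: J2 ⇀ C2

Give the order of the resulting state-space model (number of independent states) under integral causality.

4  (C1, C2, I1, I2 all integral)

β5 stroke at J1  (Se1 (Se) sets effort on bond)
β2 stroke at J1  (C1: C, integral causality)
β3 stroke at I1  (prefer integral on I1)
β1 stroke at J2  (J2 flow already set via bond 3)
β6 stroke at J2  (J2: bond 3 brought flow, rest push out)
β0 stroke at J1  (GY1 both-in/both-out from 1)
β4 stroke at I2  (only one flow-in slot at J1)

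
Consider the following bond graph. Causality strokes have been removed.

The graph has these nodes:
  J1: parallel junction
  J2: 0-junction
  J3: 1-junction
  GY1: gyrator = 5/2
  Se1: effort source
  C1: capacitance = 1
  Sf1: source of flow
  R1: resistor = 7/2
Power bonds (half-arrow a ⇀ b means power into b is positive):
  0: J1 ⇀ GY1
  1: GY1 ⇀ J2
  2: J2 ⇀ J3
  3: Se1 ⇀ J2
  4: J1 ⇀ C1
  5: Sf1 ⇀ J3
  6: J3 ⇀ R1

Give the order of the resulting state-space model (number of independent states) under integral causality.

1  (C1 all integral)

bond 3 |J2  (Se1 fixes effort; stroke away)
bond 5 |Sf1  (source Sf1 imposes f)
bond 1 |GY1  (J2 effort already set via bond 3)
bond 2 |J3  (common-e at J2 fixed by 3)
bond 6 |J3  (1-jn J3 has f-setter on 5)
bond 0 |GY1  (GY1 both-in/both-out from 1)
bond 4 |J1  (only one effort-in slot at J1)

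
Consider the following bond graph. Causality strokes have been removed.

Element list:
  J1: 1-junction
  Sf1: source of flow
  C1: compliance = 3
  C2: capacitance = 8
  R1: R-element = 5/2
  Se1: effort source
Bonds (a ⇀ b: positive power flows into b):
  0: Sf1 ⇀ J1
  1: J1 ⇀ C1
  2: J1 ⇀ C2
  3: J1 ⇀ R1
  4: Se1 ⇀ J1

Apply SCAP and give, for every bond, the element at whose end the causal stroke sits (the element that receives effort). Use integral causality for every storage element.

b0 stroke→Sf1  (Sf1: flow source, stroke at near end)
b4 stroke→J1  (Se1: effort source, stroke at far end)
b1 stroke→J1  (common-f at J1 fixed by 0)
b2 stroke→J1  (J1 flow already set via bond 0)
b3 stroke→J1  (J1 flow already set via bond 0)

#0 →Sf1
#1 →J1
#2 →J1
#3 →J1
#4 →J1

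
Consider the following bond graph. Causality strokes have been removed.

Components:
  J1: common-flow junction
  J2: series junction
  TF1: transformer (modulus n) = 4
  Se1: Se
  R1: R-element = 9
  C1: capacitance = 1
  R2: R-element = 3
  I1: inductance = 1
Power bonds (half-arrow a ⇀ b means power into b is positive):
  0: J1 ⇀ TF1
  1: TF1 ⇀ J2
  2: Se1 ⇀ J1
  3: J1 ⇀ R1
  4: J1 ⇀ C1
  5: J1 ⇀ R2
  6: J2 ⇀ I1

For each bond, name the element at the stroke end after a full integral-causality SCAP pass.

β0 stroke→TF1
β1 stroke→J2
β2 stroke→J1
β3 stroke→J1
β4 stroke→J1
β5 stroke→J1
β6 stroke→I1

β2 stroke at J1  (source Se1 imposes e)
β4 stroke at J1  (prefer integral on C1)
β6 stroke at I1  (I1: I, integral causality)
β1 stroke at J2  (J2 flow already set via bond 6)
β0 stroke at TF1  (through TF1, causality passes straight; one stroke at TF1)
β3 stroke at J1  (J1: bond 0 brought flow, rest push out)
β5 stroke at J1  (J1: bond 0 brought flow, rest push out)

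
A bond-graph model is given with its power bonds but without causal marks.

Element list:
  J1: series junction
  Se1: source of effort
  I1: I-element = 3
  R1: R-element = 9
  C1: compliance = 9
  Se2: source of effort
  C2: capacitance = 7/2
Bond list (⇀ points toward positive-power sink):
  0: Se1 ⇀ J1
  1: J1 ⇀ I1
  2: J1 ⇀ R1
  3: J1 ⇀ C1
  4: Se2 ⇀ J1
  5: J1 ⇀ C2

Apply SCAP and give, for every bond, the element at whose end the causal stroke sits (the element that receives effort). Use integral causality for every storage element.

β0 →J1
β1 →I1
β2 →J1
β3 →J1
β4 →J1
β5 →J1

b0 stroke at J1  (Se1: effort source, stroke at far end)
b4 stroke at J1  (Se2 fixes effort; stroke away)
b1 stroke at I1  (I1 integral (f out))
b2 stroke at J1  (1-jn J1 has f-setter on 1)
b3 stroke at J1  (J1: bond 1 brought flow, rest push out)
b5 stroke at J1  (1-jn J1 has f-setter on 1)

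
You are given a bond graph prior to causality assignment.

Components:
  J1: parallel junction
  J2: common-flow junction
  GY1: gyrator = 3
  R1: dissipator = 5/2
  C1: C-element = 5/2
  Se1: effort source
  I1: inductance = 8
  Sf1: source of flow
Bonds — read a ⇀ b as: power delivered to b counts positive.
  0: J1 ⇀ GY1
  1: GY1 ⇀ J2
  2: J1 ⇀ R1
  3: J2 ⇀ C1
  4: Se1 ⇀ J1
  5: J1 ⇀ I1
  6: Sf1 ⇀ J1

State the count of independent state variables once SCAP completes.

#4 →J1  (source Se1 imposes e)
#6 →Sf1  (source Sf1 imposes f)
#0 →GY1  (J1: bond 4 brought effort, rest push out)
#2 →R1  (J1: bond 4 brought effort, rest push out)
#5 →I1  (common-e at J1 fixed by 4)
#1 →GY1  (through GY1, causality inverts; strokes same side of GY1)
#3 →J2  (1-jn J2 has f-setter on 1)

2  (C1, I1 all integral)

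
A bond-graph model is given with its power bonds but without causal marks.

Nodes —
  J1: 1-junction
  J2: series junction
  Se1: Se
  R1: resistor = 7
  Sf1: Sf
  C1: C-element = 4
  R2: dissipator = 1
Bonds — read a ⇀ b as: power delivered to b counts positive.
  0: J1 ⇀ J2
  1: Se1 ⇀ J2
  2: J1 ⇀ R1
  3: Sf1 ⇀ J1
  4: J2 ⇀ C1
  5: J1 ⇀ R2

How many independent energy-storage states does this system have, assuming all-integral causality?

1  (C1 all integral)

β1 stroke→J2  (Se1 fixes effort; stroke away)
β3 stroke→Sf1  (Sf1: flow source, stroke at near end)
β0 stroke→J1  (common-f at J1 fixed by 3)
β2 stroke→J1  (J1 flow already set via bond 3)
β5 stroke→J1  (J1: bond 3 brought flow, rest push out)
β4 stroke→J2  (J2: bond 0 brought flow, rest push out)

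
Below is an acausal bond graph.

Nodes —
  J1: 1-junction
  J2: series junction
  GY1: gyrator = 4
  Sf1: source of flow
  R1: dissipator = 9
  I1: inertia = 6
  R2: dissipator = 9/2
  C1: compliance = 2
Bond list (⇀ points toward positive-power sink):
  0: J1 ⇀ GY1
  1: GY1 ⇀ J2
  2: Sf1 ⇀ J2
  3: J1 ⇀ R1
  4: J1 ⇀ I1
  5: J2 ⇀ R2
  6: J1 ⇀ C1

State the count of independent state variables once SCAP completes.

#2 stroke at Sf1  (Sf1 (Sf) sets flow on bond)
#1 stroke at J2  (J2 flow already set via bond 2)
#5 stroke at J2  (1-jn J2 has f-setter on 2)
#0 stroke at J1  (through GY1, causality inverts; strokes same side of GY1)
#4 stroke at I1  (prefer integral on I1)
#3 stroke at J1  (1-jn J1 has f-setter on 4)
#6 stroke at J1  (J1 flow already set via bond 4)

2  (C1, I1 all integral)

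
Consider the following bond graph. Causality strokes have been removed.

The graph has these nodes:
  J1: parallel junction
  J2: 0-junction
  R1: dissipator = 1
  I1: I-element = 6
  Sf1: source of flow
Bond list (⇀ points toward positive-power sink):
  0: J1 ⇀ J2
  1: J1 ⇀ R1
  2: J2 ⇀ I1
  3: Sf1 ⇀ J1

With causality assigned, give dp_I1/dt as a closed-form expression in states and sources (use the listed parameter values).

#3 →Sf1  (Sf1 fixes flow; stroke at Sf1)
#2 →I1  (I1 integral (f out))
#0 →J2  (J2: last free bond brings effort in)
#1 →J1  (only one effort-in slot at J1)

dp_I1/dt = F_Sf1 - p_I1/6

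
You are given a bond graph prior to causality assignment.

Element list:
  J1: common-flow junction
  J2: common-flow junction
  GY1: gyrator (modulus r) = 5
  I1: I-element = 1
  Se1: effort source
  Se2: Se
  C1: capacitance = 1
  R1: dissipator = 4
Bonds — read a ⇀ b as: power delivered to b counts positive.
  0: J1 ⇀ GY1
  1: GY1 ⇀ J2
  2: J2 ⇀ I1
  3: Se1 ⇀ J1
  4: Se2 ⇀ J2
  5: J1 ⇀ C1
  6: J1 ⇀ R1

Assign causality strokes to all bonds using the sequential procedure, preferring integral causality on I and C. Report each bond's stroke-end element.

b0 stroke→J1
b1 stroke→J2
b2 stroke→I1
b3 stroke→J1
b4 stroke→J2
b5 stroke→J1
b6 stroke→R1

β3 |J1  (Se1 fixes effort; stroke away)
β4 |J2  (Se2 (Se) sets effort on bond)
β2 |I1  (prefer integral on I1)
β1 |J2  (1-jn J2 has f-setter on 2)
β0 |J1  (GY GY1: same side as bond 1)
β5 |J1  (C1: C, integral causality)
β6 |R1  (closing 1-jn rule on J1)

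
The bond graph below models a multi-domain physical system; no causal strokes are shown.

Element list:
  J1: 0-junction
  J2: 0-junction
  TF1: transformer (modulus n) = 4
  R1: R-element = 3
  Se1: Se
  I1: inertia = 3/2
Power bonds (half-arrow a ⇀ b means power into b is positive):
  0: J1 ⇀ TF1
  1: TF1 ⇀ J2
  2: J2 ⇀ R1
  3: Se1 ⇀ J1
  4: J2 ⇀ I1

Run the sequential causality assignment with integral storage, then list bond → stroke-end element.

b3 →J1  (Se1 fixes effort; stroke away)
b0 →TF1  (common-e at J1 fixed by 3)
b1 →J2  (TF1: transformer flips bond 0)
b2 →R1  (common-e at J2 fixed by 1)
b4 →I1  (common-e at J2 fixed by 1)

#0 stroke at TF1
#1 stroke at J2
#2 stroke at R1
#3 stroke at J1
#4 stroke at I1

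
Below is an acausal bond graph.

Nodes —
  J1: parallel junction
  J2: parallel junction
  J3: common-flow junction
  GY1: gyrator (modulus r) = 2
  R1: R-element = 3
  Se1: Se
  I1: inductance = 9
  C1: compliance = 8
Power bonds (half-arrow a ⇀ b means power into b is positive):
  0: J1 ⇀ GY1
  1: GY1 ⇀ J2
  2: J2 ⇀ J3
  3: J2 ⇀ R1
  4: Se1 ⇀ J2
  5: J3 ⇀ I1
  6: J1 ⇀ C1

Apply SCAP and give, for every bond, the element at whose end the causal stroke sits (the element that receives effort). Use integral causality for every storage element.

β4 |J2  (source Se1 imposes e)
β1 |GY1  (J2 effort already set via bond 4)
β2 |J3  (J2 effort already set via bond 4)
β3 |R1  (0-jn J2 has e-setter on 4)
β5 |I1  (only one flow-in slot at J3)
β0 |GY1  (GY1 both-in/both-out from 1)
β6 |J1  (only one effort-in slot at J1)

β0 →GY1
β1 →GY1
β2 →J3
β3 →R1
β4 →J2
β5 →I1
β6 →J1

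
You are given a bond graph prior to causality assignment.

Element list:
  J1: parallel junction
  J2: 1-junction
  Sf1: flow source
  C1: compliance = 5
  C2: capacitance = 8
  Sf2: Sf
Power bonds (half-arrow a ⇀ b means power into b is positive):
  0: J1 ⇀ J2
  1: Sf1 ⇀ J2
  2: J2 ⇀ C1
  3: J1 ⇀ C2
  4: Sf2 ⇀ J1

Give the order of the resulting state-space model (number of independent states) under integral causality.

#1 |Sf1  (Sf1: flow source, stroke at near end)
#4 |Sf2  (Sf2 (Sf) sets flow on bond)
#0 |J2  (1-jn J2 has f-setter on 1)
#2 |J2  (J2 flow already set via bond 1)
#3 |J1  (only one effort-in slot at J1)

2  (C1, C2 all integral)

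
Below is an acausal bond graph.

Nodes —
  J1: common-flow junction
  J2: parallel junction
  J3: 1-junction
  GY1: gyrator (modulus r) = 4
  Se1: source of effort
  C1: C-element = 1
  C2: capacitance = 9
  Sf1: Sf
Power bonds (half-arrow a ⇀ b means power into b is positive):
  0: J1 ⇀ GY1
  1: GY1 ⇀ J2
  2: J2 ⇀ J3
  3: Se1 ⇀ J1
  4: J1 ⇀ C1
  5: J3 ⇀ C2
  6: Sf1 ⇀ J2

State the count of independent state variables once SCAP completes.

2  (C1, C2 all integral)

β3 →J1  (source Se1 imposes e)
β6 →Sf1  (Sf1: flow source, stroke at near end)
β4 →J1  (C1 outputs effort q/C1)
β0 →GY1  (J1: last free bond brings flow in)
β1 →GY1  (GY GY1: same side as bond 0)
β2 →J2  (only one effort-in slot at J2)
β5 →J3  (J3 flow already set via bond 2)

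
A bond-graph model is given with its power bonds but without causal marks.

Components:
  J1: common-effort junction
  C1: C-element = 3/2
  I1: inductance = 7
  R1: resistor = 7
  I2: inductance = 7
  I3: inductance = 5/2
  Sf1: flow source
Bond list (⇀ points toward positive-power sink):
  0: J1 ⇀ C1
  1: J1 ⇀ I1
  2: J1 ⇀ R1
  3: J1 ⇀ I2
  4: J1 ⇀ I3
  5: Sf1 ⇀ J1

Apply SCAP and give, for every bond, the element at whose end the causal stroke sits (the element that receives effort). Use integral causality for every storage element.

#0 stroke→J1
#1 stroke→I1
#2 stroke→R1
#3 stroke→I2
#4 stroke→I3
#5 stroke→Sf1

#5 →Sf1  (Sf1 (Sf) sets flow on bond)
#0 →J1  (C1 outputs effort q/C1)
#1 →I1  (J1: bond 0 brought effort, rest push out)
#2 →R1  (0-jn J1 has e-setter on 0)
#3 →I2  (common-e at J1 fixed by 0)
#4 →I3  (J1: bond 0 brought effort, rest push out)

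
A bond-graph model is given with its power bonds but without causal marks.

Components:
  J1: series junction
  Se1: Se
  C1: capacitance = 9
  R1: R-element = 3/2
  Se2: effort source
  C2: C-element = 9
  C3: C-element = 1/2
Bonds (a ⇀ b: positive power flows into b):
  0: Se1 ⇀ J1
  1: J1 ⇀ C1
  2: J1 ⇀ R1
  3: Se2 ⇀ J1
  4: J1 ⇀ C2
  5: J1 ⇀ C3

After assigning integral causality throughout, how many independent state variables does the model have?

b0 →J1  (source Se1 imposes e)
b3 →J1  (Se2: effort source, stroke at far end)
b1 →J1  (C1 outputs effort q/C1)
b4 →J1  (prefer integral on C2)
b5 →J1  (C3 integral (e out))
b2 →R1  (J1: last free bond brings flow in)

3  (C1, C2, C3 all integral)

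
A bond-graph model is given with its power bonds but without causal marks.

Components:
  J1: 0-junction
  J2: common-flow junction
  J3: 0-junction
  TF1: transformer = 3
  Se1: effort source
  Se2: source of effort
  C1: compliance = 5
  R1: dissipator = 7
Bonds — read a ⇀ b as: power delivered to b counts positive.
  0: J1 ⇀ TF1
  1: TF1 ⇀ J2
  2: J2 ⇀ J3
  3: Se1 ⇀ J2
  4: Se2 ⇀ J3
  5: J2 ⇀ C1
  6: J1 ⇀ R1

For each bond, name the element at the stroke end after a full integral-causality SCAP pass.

#0 stroke at J1
#1 stroke at TF1
#2 stroke at J2
#3 stroke at J2
#4 stroke at J3
#5 stroke at J2
#6 stroke at R1

β3 stroke→J2  (Se1: effort source, stroke at far end)
β4 stroke→J3  (Se2 fixes effort; stroke away)
β2 stroke→J2  (common-e at J3 fixed by 4)
β5 stroke→J2  (C1 outputs effort q/C1)
β1 stroke→TF1  (J2: last free bond brings flow in)
β0 stroke→J1  (TF TF1: opposite of bond 1)
β6 stroke→R1  (0-jn J1 has e-setter on 0)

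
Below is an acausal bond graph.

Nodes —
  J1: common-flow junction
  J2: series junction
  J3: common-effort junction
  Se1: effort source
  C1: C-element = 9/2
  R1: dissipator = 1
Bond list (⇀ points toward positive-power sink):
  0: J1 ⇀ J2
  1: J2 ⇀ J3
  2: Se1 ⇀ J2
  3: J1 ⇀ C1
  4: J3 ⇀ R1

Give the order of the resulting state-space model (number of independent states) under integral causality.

1  (C1 all integral)

β2 →J2  (Se1: effort source, stroke at far end)
β3 →J1  (C1 outputs effort q/C1)
β0 →J2  (J1: last free bond brings flow in)
β1 →J3  (J2 needs exactly one f-in)
β4 →R1  (common-e at J3 fixed by 1)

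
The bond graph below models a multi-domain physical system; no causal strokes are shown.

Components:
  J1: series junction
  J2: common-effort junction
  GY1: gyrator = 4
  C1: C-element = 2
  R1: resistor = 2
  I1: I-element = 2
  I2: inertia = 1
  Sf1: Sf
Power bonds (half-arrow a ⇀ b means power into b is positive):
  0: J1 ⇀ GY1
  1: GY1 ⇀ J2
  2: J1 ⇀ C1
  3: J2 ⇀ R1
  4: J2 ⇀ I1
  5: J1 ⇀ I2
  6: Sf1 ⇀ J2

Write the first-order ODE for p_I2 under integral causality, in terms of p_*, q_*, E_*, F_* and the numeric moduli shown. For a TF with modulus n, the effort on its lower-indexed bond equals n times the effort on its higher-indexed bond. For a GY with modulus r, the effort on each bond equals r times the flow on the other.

β6 stroke at Sf1  (Sf1 fixes flow; stroke at Sf1)
β2 stroke at J1  (C1: C, integral causality)
β4 stroke at I1  (I1 integral (f out))
β5 stroke at I2  (I2: I, integral causality)
β0 stroke at J1  (J1 flow already set via bond 5)
β1 stroke at J2  (GY1 both-in/both-out from 0)
β3 stroke at R1  (J2 effort already set via bond 1)

dp_I2/dt = 4*F_Sf1 - 2*p_I1 - 8*p_I2 - q_C1/2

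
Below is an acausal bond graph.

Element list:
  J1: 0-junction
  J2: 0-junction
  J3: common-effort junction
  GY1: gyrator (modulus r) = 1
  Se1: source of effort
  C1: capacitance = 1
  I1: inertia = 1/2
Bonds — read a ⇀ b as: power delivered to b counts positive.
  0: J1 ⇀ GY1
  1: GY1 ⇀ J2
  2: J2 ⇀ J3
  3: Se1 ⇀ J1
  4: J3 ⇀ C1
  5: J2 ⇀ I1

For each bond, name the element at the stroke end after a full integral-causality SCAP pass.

b0 |GY1
b1 |GY1
b2 |J2
b3 |J1
b4 |J3
b5 |I1

bond 3 stroke at J1  (Se1: effort source, stroke at far end)
bond 0 stroke at GY1  (J1 effort already set via bond 3)
bond 1 stroke at GY1  (GY1: gyrator matches bond 0)
bond 4 stroke at J3  (C1: C, integral causality)
bond 2 stroke at J2  (J3 effort already set via bond 4)
bond 5 stroke at I1  (0-jn J2 has e-setter on 2)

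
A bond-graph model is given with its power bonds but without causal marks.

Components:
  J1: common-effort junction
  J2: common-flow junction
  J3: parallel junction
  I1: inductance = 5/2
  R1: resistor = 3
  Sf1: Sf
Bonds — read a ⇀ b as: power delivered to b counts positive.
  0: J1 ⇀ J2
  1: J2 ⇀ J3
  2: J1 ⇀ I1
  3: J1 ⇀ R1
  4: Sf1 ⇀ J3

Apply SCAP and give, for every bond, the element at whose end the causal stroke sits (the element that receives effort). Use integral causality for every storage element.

bond 0 →J2
bond 1 →J3
bond 2 →I1
bond 3 →J1
bond 4 →Sf1

b4 →Sf1  (Sf1: flow source, stroke at near end)
b1 →J3  (J3 needs exactly one e-in)
b0 →J2  (J2 flow already set via bond 1)
b2 →I1  (I1: I, integral causality)
b3 →J1  (J1 needs exactly one e-in)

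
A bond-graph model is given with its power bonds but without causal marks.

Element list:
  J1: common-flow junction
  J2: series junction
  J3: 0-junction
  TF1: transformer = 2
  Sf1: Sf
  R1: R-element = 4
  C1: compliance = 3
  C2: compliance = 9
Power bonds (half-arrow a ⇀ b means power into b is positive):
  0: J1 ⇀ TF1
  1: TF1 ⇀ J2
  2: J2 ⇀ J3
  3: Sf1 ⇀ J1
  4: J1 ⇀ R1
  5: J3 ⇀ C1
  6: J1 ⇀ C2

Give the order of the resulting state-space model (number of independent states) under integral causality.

2  (C1, C2 all integral)

#3 stroke at Sf1  (Sf1 (Sf) sets flow on bond)
#0 stroke at J1  (J1: bond 3 brought flow, rest push out)
#4 stroke at J1  (common-f at J1 fixed by 3)
#6 stroke at J1  (1-jn J1 has f-setter on 3)
#1 stroke at TF1  (through TF1, causality passes straight; one stroke at TF1)
#2 stroke at J2  (J2: bond 1 brought flow, rest push out)
#5 stroke at J3  (J3: last free bond brings effort in)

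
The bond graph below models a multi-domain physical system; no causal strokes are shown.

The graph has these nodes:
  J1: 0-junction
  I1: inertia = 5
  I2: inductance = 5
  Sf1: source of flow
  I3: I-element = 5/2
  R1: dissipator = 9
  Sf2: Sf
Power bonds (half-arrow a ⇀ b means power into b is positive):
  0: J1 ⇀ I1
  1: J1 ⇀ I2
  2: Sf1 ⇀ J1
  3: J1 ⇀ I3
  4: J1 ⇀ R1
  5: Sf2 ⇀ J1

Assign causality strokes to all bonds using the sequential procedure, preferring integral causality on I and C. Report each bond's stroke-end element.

#2 stroke→Sf1  (Sf1 fixes flow; stroke at Sf1)
#5 stroke→Sf2  (source Sf2 imposes f)
#0 stroke→I1  (I1 integral (f out))
#1 stroke→I2  (I2 integral (f out))
#3 stroke→I3  (I3 integral (f out))
#4 stroke→J1  (closing 0-jn rule on J1)

#0 →I1
#1 →I2
#2 →Sf1
#3 →I3
#4 →J1
#5 →Sf2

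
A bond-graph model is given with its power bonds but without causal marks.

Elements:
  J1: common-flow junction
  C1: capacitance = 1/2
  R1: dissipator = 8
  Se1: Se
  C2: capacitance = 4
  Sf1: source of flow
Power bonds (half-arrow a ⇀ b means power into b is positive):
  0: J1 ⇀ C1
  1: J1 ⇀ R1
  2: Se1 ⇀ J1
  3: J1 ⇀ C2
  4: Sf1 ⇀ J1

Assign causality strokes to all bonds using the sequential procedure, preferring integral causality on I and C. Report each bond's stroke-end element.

β0 |J1
β1 |J1
β2 |J1
β3 |J1
β4 |Sf1

b2 →J1  (Se1: effort source, stroke at far end)
b4 →Sf1  (source Sf1 imposes f)
b0 →J1  (J1 flow already set via bond 4)
b1 →J1  (J1 flow already set via bond 4)
b3 →J1  (J1: bond 4 brought flow, rest push out)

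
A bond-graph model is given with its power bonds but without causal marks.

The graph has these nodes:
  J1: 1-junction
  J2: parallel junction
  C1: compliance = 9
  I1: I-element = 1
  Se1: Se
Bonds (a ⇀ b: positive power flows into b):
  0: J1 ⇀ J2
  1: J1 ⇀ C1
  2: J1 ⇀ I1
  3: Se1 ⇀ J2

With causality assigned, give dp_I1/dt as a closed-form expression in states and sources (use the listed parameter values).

dp_I1/dt = -E_Se1 - q_C1/9

bond 3 stroke→J2  (Se1 fixes effort; stroke away)
bond 0 stroke→J1  (0-jn J2 has e-setter on 3)
bond 1 stroke→J1  (C1: C, integral causality)
bond 2 stroke→I1  (closing 1-jn rule on J1)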